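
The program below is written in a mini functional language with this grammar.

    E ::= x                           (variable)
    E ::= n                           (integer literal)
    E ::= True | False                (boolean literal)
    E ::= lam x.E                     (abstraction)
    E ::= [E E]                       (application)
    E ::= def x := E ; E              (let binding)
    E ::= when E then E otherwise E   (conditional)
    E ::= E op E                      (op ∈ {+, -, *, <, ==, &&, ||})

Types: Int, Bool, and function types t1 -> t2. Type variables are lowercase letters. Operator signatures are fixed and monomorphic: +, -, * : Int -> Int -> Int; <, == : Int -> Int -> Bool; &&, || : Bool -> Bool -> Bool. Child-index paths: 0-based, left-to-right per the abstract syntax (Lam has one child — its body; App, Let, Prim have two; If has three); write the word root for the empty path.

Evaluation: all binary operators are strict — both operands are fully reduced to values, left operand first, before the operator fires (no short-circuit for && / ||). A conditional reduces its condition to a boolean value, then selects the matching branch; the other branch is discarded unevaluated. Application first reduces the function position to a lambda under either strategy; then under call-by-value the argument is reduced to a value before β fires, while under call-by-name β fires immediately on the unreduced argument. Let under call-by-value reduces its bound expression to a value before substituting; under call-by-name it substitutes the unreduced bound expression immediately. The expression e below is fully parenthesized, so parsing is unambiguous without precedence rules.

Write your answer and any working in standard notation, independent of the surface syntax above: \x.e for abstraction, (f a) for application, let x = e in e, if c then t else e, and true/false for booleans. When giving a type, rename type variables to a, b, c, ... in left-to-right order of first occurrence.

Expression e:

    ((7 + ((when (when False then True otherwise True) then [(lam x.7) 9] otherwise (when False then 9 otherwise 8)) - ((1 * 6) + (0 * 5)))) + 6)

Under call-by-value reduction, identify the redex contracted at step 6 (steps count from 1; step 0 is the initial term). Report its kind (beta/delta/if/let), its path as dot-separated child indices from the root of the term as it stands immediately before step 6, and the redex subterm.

Answer: delta at 0.1.1 : (6 + 0)

Derivation:
step 0: ((7 + ((if (if false then true else true) then ((\x.7) 9) else (if false then 9 else 8)) - ((1 * 6) + (0 * 5)))) + 6)
step 1: [if@0.1.0.0] ((7 + ((if true then ((\x.7) 9) else (if false then 9 else 8)) - ((1 * 6) + (0 * 5)))) + 6)
step 2: [if@0.1.0] ((7 + (((\x.7) 9) - ((1 * 6) + (0 * 5)))) + 6)
step 3: [beta@0.1.0] ((7 + (7 - ((1 * 6) + (0 * 5)))) + 6)
step 4: [delta@0.1.1.0] ((7 + (7 - (6 + (0 * 5)))) + 6)
step 5: [delta@0.1.1.1] ((7 + (7 - (6 + 0))) + 6)
step 6: [delta@0.1.1] ((7 + (7 - 6)) + 6)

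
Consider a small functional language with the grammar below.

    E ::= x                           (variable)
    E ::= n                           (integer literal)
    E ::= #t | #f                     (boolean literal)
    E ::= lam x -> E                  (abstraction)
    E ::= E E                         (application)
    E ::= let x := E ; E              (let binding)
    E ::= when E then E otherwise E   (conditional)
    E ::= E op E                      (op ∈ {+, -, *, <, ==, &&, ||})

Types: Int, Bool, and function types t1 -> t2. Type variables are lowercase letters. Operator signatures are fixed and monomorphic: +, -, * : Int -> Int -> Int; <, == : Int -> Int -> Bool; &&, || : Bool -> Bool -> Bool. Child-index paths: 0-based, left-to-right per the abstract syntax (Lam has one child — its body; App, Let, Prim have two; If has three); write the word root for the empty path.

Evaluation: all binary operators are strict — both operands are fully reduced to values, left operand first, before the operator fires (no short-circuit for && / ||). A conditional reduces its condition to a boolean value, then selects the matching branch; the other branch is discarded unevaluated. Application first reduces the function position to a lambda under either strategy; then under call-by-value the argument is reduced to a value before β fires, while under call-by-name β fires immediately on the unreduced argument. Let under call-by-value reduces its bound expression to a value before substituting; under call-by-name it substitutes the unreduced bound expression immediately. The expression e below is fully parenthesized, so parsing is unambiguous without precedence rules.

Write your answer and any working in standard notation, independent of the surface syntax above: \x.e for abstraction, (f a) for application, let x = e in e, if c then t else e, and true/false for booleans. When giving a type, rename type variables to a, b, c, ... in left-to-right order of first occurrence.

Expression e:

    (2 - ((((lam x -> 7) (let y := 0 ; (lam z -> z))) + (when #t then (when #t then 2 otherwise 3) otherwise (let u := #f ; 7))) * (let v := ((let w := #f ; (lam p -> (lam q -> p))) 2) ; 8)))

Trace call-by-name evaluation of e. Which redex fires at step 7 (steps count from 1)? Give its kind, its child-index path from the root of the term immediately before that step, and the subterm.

Answer: delta at root : (2 - 72)

Derivation:
step 0: (2 - ((((\x.7) (let y = 0 in (\z.z))) + (if true then (if true then 2 else 3) else (let u = false in 7))) * (let v = ((let w = false in (\p.(\q.p))) 2) in 8)))
step 1: [beta@1.0.0] (2 - ((7 + (if true then (if true then 2 else 3) else (let u = false in 7))) * (let v = ((let w = false in (\p.(\q.p))) 2) in 8)))
step 2: [if@1.0.1] (2 - ((7 + (if true then 2 else 3)) * (let v = ((let w = false in (\p.(\q.p))) 2) in 8)))
step 3: [if@1.0.1] (2 - ((7 + 2) * (let v = ((let w = false in (\p.(\q.p))) 2) in 8)))
step 4: [delta@1.0] (2 - (9 * (let v = ((let w = false in (\p.(\q.p))) 2) in 8)))
step 5: [let@1.1] (2 - (9 * 8))
step 6: [delta@1] (2 - 72)
step 7: [delta@root] -70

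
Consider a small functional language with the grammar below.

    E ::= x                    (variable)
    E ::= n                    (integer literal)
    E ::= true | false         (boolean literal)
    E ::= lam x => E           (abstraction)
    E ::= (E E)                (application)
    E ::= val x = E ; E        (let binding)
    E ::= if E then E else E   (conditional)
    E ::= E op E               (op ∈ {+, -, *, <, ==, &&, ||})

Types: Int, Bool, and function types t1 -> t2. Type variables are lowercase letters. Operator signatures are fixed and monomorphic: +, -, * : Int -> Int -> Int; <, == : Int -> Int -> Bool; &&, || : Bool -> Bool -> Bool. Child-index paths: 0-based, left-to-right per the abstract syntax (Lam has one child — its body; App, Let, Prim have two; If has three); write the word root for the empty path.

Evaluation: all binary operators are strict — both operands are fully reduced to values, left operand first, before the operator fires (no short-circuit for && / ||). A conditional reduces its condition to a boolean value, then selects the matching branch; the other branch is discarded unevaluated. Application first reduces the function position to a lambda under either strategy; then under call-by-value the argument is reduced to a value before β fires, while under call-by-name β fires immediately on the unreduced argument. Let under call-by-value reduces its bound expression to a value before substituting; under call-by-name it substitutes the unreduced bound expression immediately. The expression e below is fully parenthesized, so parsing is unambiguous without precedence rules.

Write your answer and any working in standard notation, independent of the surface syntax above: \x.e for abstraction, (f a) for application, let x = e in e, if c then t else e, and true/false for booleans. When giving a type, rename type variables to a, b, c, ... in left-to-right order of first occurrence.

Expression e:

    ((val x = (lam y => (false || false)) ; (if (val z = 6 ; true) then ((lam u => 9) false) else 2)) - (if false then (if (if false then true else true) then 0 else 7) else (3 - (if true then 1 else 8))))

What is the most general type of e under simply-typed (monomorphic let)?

Trace:
  unify Bool ~ Bool
  unify Bool ~ Bool
\y._ : a -> Bool
let x : a -> Bool
let z : Int
  unify Bool ~ Bool
\u._ : b -> Int
  unify b -> Int ~ Bool -> c
  unify b ~ Bool
  unify Int ~ c
_ _ : Int
  unify Int ~ Int
  unify Int ~ Int
  unify Bool ~ Bool
  unify Bool ~ Bool
  unify Bool ~ Bool
  unify Bool ~ Bool
  unify Int ~ Int
  unify Int ~ Int
  unify Bool ~ Bool
  unify Int ~ Int
  unify Int ~ Int
  unify Int ~ Int
  unify Int ~ Int

Answer: Int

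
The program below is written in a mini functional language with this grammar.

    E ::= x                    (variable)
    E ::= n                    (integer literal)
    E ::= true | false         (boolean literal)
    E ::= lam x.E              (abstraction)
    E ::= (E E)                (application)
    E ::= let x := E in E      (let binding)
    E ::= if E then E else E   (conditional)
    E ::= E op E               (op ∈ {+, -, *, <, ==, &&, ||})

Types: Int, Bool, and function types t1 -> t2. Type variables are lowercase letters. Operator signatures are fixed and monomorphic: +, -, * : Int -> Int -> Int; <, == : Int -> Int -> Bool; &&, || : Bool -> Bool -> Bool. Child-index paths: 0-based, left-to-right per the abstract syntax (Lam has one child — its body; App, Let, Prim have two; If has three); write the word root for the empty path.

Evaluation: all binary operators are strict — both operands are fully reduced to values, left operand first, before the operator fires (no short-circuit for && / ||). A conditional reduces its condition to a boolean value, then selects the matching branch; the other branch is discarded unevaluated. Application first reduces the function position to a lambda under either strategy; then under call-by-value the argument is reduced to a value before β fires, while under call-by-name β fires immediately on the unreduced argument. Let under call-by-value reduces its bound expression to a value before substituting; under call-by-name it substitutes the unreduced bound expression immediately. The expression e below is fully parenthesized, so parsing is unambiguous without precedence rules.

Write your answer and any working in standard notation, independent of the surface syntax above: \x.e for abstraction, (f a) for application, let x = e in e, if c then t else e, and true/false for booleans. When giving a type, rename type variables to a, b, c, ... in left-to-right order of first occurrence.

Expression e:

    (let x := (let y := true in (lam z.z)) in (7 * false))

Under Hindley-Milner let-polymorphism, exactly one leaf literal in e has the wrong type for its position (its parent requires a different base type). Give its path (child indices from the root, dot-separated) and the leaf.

Answer: 1.1 : false

Derivation:
let y : Bool
z : a
\z._ : a -> a
let x : forall. a -> a
  unify Int ~ Int
  unify Bool ~ Int
  FAIL: mismatch Bool ~ Int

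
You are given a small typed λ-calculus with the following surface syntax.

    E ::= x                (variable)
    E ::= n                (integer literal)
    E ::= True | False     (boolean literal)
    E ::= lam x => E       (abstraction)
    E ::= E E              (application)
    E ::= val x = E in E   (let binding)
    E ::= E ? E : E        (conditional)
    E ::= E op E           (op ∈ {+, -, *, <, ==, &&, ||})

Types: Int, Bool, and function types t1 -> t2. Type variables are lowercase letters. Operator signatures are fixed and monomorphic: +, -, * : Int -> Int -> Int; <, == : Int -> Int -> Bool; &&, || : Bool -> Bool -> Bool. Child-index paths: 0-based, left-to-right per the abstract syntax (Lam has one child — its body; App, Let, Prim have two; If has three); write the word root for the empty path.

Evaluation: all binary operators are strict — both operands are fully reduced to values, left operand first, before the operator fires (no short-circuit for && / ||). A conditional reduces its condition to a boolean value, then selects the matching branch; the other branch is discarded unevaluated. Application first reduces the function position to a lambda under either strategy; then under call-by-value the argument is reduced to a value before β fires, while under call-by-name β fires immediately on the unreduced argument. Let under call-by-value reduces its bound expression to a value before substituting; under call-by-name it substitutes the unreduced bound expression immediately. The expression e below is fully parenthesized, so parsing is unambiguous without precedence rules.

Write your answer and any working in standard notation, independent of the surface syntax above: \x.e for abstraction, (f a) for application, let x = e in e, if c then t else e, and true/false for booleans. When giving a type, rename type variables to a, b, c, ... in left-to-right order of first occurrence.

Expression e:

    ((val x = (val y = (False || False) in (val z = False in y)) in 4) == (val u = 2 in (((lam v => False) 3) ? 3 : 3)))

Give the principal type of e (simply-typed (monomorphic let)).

Derivation:
  unify Bool ~ Bool
  unify Bool ~ Bool
let y : Bool
let z : Bool
y : Bool
let x : Bool
  unify Int ~ Int
let u : Int
\v._ : a -> Bool
  unify a -> Bool ~ Int -> b
  unify a ~ Int
  unify Bool ~ b
_ _ : Bool
  unify Bool ~ Bool
  unify Int ~ Int
  unify Int ~ Int

Answer: Bool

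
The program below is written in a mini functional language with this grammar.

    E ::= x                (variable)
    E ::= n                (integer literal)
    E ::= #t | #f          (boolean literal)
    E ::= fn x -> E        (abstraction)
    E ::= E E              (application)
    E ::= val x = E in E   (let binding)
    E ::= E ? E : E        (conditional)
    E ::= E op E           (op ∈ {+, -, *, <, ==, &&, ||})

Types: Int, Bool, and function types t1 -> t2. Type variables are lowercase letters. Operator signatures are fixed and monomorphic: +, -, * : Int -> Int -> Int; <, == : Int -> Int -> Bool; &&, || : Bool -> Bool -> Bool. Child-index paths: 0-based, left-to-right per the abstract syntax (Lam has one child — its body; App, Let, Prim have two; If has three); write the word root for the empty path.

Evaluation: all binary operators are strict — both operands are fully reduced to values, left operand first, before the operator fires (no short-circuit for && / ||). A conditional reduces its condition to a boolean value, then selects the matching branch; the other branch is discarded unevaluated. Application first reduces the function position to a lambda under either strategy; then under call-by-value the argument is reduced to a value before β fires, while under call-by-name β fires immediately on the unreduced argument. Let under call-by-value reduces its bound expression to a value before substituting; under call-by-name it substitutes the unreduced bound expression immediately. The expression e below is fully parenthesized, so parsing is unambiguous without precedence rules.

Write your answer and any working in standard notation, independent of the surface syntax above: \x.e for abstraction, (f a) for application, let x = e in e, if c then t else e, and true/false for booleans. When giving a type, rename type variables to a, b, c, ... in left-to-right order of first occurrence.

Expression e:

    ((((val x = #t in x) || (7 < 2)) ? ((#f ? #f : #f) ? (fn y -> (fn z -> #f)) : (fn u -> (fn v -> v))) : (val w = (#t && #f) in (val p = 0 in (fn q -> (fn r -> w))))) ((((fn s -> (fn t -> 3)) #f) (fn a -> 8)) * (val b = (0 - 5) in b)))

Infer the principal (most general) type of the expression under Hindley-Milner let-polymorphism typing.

Answer: Bool -> Bool

Derivation:
let x : Bool
x : Bool
  unify Bool ~ Bool
  unify Int ~ Int
  unify Int ~ Int
  unify Bool ~ Bool
  unify Bool ~ Bool
  unify Bool ~ Bool
  unify Bool ~ Bool
  unify Bool ~ Bool
\z._ : b -> Bool
\y._ : a -> b -> Bool
v : d
\v._ : d -> d
\u._ : c -> d -> d
  unify a -> b -> Bool ~ c -> d -> d
  unify a ~ c
  unify b -> Bool ~ d -> d
  unify b ~ d
  unify Bool ~ d
  unify Bool ~ Bool
  unify Bool ~ Bool
let w : Bool
let p : Int
w : Bool
\r._ : f -> Bool
\q._ : e -> f -> Bool
  unify c -> Bool -> Bool ~ e -> f -> Bool
  unify c ~ e
  unify Bool -> Bool ~ f -> Bool
  unify Bool ~ f
  unify Bool ~ Bool
\t._ : h -> Int
\s._ : g -> h -> Int
  unify g -> h -> Int ~ Bool -> i
  unify g ~ Bool
  unify h -> Int ~ i
_ _ : h -> Int
\a._ : j -> Int
  unify h -> Int ~ (j -> Int) -> k
  unify h ~ j -> Int
  unify Int ~ k
_ _ : Int
  unify Int ~ Int
  unify Int ~ Int
  unify Int ~ Int
let b : Int
b : Int
  unify Int ~ Int
  unify e -> Bool -> Bool ~ Int -> l
  unify e ~ Int
  unify Bool -> Bool ~ l
_ _ : Bool -> Bool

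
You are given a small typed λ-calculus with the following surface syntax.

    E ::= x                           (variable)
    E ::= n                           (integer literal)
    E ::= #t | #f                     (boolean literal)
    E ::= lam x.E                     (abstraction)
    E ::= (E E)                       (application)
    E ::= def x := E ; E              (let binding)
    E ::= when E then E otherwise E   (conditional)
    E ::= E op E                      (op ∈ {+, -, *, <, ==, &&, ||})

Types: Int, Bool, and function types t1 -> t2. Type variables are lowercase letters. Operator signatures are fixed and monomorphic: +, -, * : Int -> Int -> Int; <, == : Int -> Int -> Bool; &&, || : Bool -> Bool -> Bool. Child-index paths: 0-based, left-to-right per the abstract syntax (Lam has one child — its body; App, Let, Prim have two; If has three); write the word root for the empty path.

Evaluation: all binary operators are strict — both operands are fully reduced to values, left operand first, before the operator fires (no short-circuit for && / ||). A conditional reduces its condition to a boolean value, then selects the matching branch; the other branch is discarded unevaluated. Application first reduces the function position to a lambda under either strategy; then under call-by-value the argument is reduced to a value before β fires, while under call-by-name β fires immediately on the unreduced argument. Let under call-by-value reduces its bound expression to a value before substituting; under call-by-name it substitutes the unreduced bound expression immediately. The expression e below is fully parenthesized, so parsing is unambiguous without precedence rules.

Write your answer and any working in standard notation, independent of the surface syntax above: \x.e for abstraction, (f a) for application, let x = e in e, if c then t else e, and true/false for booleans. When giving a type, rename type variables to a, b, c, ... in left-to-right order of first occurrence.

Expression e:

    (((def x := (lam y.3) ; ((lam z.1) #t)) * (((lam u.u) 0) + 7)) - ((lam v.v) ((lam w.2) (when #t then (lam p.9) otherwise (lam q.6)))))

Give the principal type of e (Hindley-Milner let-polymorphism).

Answer: Int

Derivation:
\y._ : a -> Int
let x : forall. a -> Int
\z._ : b -> Int
  unify b -> Int ~ Bool -> c
  unify b ~ Bool
  unify Int ~ c
_ _ : Int
  unify Int ~ Int
u : d
\u._ : d -> d
  unify d -> d ~ Int -> e
  unify d ~ Int
  unify Int ~ e
_ _ : Int
  unify Int ~ Int
  unify Int ~ Int
  unify Int ~ Int
  unify Int ~ Int
v : f
\v._ : f -> f
\w._ : g -> Int
  unify Bool ~ Bool
\p._ : h -> Int
\q._ : i -> Int
  unify h -> Int ~ i -> Int
  unify h ~ i
  unify Int ~ Int
  unify g -> Int ~ (i -> Int) -> j
  unify g ~ i -> Int
  unify Int ~ j
_ _ : Int
  unify f -> f ~ Int -> k
  unify f ~ Int
  unify Int ~ k
_ _ : Int
  unify Int ~ Int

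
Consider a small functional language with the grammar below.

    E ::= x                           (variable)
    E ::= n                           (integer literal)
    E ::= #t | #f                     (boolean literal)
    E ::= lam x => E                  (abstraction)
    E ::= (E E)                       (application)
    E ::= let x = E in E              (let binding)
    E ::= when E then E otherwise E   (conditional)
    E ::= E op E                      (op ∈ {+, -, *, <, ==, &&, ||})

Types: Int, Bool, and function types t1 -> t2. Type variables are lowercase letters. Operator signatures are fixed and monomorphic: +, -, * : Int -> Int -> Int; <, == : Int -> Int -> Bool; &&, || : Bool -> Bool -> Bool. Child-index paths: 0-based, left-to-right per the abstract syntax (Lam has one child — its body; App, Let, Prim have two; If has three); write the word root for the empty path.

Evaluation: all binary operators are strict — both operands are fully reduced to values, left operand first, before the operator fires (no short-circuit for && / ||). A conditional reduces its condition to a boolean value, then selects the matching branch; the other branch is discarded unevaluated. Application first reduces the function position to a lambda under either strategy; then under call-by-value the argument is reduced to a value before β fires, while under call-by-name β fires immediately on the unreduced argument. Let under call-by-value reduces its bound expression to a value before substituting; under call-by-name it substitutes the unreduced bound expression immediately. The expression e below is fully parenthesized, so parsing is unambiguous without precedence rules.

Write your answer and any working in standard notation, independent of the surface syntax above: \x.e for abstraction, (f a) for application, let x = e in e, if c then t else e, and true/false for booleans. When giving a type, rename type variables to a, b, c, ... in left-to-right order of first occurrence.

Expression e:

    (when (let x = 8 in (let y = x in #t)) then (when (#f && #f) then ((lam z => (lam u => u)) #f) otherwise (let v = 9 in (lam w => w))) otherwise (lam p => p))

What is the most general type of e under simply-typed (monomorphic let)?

Answer: a -> a

Derivation:
let x : Int
x : Int
let y : Int
  unify Bool ~ Bool
  unify Bool ~ Bool
  unify Bool ~ Bool
  unify Bool ~ Bool
u : b
\u._ : b -> b
\z._ : a -> b -> b
  unify a -> b -> b ~ Bool -> c
  unify a ~ Bool
  unify b -> b ~ c
_ _ : b -> b
let v : Int
w : d
\w._ : d -> d
  unify b -> b ~ d -> d
  unify b ~ d
  unify d ~ d
p : e
\p._ : e -> e
  unify d -> d ~ e -> e
  unify d ~ e
  unify e ~ e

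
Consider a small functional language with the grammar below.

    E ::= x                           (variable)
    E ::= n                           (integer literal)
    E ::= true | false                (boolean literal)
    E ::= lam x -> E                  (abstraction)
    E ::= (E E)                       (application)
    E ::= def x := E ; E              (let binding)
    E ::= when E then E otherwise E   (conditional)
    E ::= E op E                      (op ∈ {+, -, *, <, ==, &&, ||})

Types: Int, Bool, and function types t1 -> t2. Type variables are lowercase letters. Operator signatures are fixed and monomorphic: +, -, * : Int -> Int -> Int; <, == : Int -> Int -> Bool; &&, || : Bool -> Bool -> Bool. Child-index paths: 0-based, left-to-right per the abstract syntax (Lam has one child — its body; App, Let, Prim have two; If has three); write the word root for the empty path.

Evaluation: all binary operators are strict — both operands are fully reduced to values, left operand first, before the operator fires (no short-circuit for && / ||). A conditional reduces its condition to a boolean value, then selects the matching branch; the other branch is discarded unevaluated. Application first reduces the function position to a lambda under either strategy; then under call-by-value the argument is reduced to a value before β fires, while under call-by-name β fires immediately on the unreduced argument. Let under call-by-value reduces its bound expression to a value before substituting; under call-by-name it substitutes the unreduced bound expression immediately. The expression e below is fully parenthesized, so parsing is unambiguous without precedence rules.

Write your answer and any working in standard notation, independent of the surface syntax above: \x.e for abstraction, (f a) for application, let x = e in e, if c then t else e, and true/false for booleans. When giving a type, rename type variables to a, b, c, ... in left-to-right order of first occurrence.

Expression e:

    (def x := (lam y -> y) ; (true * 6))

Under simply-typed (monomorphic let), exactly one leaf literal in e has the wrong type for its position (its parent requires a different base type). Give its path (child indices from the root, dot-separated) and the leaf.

Derivation:
y : a
\y._ : a -> a
let x : a -> a
  unify Bool ~ Int
  FAIL: mismatch Bool ~ Int

Answer: 1.0 : true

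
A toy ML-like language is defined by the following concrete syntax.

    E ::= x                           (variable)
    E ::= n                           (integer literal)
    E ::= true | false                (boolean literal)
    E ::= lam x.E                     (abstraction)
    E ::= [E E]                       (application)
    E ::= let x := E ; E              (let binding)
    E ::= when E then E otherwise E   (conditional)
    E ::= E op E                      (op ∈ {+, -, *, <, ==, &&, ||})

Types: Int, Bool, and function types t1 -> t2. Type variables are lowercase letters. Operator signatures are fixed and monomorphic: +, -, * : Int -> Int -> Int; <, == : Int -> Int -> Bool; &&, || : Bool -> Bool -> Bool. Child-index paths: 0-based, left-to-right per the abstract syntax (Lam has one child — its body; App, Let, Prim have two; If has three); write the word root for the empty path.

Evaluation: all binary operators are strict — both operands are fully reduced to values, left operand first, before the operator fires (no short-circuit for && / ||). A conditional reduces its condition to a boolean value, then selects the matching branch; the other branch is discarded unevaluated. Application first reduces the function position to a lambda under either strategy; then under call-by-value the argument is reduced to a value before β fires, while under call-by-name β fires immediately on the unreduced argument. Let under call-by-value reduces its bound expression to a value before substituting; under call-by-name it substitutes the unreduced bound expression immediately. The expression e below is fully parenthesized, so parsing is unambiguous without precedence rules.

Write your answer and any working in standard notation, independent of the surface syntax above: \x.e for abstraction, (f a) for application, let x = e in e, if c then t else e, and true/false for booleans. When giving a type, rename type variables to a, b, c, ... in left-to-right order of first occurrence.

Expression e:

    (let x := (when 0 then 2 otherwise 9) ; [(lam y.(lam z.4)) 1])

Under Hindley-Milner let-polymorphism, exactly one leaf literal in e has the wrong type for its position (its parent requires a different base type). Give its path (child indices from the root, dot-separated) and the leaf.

Answer: 0.0 : 0

Derivation:
  unify Int ~ Bool
  FAIL: mismatch Int ~ Bool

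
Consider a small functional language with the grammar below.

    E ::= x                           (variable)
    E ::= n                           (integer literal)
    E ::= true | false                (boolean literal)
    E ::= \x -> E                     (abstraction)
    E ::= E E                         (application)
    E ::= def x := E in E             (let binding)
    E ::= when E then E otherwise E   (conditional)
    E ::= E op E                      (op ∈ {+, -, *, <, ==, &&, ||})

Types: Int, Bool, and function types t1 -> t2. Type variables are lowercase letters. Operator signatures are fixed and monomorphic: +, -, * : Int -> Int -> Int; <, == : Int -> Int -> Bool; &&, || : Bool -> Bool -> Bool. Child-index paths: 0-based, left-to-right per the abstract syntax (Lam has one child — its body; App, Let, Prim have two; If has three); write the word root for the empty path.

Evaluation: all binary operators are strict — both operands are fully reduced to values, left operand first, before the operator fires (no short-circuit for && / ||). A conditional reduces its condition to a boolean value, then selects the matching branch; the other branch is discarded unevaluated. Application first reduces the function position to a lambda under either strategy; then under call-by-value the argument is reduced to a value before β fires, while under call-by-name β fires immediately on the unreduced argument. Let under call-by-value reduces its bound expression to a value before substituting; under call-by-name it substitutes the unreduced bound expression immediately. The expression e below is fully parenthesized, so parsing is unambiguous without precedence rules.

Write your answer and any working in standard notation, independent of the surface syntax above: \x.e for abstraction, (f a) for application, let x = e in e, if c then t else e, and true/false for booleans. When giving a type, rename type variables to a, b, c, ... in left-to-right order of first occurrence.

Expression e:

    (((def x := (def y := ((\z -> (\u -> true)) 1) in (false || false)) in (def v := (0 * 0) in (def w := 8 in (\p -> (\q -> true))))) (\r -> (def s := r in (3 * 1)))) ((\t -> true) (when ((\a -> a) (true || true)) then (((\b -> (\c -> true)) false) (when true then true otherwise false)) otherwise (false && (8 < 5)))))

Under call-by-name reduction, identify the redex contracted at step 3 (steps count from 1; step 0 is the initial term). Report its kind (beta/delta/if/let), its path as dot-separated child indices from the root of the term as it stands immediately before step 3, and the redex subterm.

Answer: let at 0.0 : (let w = 8 in (\p.(\q.true)))

Working:
step 0: (((let x = (let y = ((\z.(\u.true)) 1) in (false || false)) in (let v = (0 * 0) in (let w = 8 in (\p.(\q.true))))) (\r.(let s = r in (3 * 1)))) ((\t.true) (if ((\a.a) (true || true)) then (((\b.(\c.true)) false) (if true then true else false)) else (false && (8 < 5)))))
step 1: [let@0.0] (((let v = (0 * 0) in (let w = 8 in (\p.(\q.true)))) (\r.(let s = r in (3 * 1)))) ((\t.true) (if ((\a.a) (true || true)) then (((\b.(\c.true)) false) (if true then true else false)) else (false && (8 < 5)))))
step 2: [let@0.0] (((let w = 8 in (\p.(\q.true))) (\r.(let s = r in (3 * 1)))) ((\t.true) (if ((\a.a) (true || true)) then (((\b.(\c.true)) false) (if true then true else false)) else (false && (8 < 5)))))
step 3: [let@0.0] (((\p.(\q.true)) (\r.(let s = r in (3 * 1)))) ((\t.true) (if ((\a.a) (true || true)) then (((\b.(\c.true)) false) (if true then true else false)) else (false && (8 < 5)))))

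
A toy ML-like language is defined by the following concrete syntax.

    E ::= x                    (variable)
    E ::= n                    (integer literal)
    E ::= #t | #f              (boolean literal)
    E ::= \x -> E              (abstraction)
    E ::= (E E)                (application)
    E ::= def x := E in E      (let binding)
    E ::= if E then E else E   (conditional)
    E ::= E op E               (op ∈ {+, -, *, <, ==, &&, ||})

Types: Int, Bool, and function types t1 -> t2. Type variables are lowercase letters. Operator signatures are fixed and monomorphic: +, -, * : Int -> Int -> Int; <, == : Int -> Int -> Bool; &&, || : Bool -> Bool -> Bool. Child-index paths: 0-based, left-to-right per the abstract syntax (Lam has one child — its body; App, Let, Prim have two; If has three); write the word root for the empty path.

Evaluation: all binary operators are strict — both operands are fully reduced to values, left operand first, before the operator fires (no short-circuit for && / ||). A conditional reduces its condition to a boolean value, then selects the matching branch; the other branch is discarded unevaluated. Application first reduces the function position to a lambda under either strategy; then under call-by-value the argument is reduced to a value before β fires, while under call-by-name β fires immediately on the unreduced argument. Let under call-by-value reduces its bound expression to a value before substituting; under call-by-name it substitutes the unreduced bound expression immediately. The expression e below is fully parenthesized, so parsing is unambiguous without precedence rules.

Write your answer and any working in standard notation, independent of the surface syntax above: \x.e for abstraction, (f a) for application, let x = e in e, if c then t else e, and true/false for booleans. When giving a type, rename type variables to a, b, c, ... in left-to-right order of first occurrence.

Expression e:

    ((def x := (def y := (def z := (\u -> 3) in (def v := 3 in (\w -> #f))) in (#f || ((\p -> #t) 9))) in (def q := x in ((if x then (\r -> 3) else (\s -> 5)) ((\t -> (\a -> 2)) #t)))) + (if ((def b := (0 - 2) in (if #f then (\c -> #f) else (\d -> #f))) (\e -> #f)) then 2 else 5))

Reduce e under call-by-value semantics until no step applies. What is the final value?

Working:
step 0: ((let x = (let y = (let z = (\u.3) in (let v = 3 in (\w.false))) in (false || ((\p.true) 9))) in (let q = x in ((if x then (\r.3) else (\s.5)) ((\t.(\a.2)) true)))) + (if ((let b = (0 - 2) in (if false then (\c.false) else (\d.false))) (\e.false)) then 2 else 5))
step 1: [let@0.0.0] ((let x = (let y = (let v = 3 in (\w.false)) in (false || ((\p.true) 9))) in (let q = x in ((if x then (\r.3) else (\s.5)) ((\t.(\a.2)) true)))) + (if ((let b = (0 - 2) in (if false then (\c.false) else (\d.false))) (\e.false)) then 2 else 5))
step 2: [let@0.0.0] ((let x = (let y = (\w.false) in (false || ((\p.true) 9))) in (let q = x in ((if x then (\r.3) else (\s.5)) ((\t.(\a.2)) true)))) + (if ((let b = (0 - 2) in (if false then (\c.false) else (\d.false))) (\e.false)) then 2 else 5))
step 3: [let@0.0] ((let x = (false || ((\p.true) 9)) in (let q = x in ((if x then (\r.3) else (\s.5)) ((\t.(\a.2)) true)))) + (if ((let b = (0 - 2) in (if false then (\c.false) else (\d.false))) (\e.false)) then 2 else 5))
step 4: [beta@0.0.1] ((let x = (false || true) in (let q = x in ((if x then (\r.3) else (\s.5)) ((\t.(\a.2)) true)))) + (if ((let b = (0 - 2) in (if false then (\c.false) else (\d.false))) (\e.false)) then 2 else 5))
step 5: [delta@0.0] ((let x = true in (let q = x in ((if x then (\r.3) else (\s.5)) ((\t.(\a.2)) true)))) + (if ((let b = (0 - 2) in (if false then (\c.false) else (\d.false))) (\e.false)) then 2 else 5))
step 6: [let@0] ((let q = true in ((if true then (\r.3) else (\s.5)) ((\t.(\a.2)) true))) + (if ((let b = (0 - 2) in (if false then (\c.false) else (\d.false))) (\e.false)) then 2 else 5))
step 7: [let@0] (((if true then (\r.3) else (\s.5)) ((\t.(\a.2)) true)) + (if ((let b = (0 - 2) in (if false then (\c.false) else (\d.false))) (\e.false)) then 2 else 5))
step 8: [if@0.0] (((\r.3) ((\t.(\a.2)) true)) + (if ((let b = (0 - 2) in (if false then (\c.false) else (\d.false))) (\e.false)) then 2 else 5))
step 9: [beta@0.1] (((\r.3) (\a.2)) + (if ((let b = (0 - 2) in (if false then (\c.false) else (\d.false))) (\e.false)) then 2 else 5))
step 10: [beta@0] (3 + (if ((let b = (0 - 2) in (if false then (\c.false) else (\d.false))) (\e.false)) then 2 else 5))
step 11: [delta@1.0.0.0] (3 + (if ((let b = -2 in (if false then (\c.false) else (\d.false))) (\e.false)) then 2 else 5))
step 12: [let@1.0.0] (3 + (if ((if false then (\c.false) else (\d.false)) (\e.false)) then 2 else 5))
step 13: [if@1.0.0] (3 + (if ((\d.false) (\e.false)) then 2 else 5))
step 14: [beta@1.0] (3 + (if false then 2 else 5))
step 15: [if@1] (3 + 5)
step 16: [delta@root] 8

Answer: 8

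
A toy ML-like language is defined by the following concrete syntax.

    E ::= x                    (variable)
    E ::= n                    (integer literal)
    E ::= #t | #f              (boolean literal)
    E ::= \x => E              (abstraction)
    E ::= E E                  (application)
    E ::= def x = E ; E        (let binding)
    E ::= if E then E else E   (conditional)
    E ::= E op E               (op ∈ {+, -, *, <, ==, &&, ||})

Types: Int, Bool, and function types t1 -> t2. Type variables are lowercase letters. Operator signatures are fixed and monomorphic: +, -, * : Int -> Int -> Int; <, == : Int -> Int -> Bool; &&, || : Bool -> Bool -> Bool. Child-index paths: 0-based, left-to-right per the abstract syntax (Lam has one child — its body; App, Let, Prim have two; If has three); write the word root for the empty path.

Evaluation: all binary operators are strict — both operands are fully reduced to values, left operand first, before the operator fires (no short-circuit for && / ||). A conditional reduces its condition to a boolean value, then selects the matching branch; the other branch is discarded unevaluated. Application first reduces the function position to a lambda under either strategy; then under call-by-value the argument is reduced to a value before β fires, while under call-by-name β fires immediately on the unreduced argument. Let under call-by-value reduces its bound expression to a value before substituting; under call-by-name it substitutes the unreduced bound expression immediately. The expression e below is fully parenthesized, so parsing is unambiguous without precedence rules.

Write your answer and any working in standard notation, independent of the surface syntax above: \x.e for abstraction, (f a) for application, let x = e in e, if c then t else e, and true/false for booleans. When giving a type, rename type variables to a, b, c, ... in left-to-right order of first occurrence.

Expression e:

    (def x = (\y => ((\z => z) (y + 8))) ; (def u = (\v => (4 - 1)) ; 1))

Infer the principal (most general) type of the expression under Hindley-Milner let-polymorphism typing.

Answer: Int

Trace:
z : b
\z._ : b -> b
y : a
  unify a ~ Int
  unify Int ~ Int
  unify b -> b ~ Int -> c
  unify b ~ Int
  unify Int ~ c
_ _ : Int
\y._ : Int -> Int
let x : Int -> Int
  unify Int ~ Int
  unify Int ~ Int
\v._ : d -> Int
let u : forall. d -> Int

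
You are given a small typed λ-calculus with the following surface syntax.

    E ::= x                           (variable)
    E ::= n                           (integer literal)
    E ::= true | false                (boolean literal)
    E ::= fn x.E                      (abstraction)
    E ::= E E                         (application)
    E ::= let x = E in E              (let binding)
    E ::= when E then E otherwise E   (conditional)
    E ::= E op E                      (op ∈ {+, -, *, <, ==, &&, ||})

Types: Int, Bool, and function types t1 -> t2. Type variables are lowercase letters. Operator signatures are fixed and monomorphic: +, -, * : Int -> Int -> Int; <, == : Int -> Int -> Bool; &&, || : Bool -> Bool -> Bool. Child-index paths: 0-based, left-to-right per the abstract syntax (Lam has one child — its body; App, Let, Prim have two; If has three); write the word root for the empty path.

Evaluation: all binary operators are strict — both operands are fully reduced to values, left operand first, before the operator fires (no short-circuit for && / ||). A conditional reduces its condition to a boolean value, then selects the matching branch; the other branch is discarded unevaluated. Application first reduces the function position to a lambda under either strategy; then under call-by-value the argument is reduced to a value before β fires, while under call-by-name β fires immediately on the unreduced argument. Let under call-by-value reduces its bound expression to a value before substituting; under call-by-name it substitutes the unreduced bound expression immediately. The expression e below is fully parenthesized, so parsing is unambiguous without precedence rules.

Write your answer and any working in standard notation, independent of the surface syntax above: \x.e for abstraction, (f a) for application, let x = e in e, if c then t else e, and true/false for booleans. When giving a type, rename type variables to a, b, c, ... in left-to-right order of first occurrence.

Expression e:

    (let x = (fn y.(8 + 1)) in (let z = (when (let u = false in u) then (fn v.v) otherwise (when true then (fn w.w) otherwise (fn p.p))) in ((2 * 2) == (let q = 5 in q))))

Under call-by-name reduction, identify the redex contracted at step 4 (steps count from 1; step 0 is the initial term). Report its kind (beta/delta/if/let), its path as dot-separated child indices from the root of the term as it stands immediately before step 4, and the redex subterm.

Working:
step 0: (let x = (\y.(8 + 1)) in (let z = (if (let u = false in u) then (\v.v) else (if true then (\w.w) else (\p.p))) in ((2 * 2) == (let q = 5 in q))))
step 1: [let@root] (let z = (if (let u = false in u) then (\v.v) else (if true then (\w.w) else (\p.p))) in ((2 * 2) == (let q = 5 in q)))
step 2: [let@root] ((2 * 2) == (let q = 5 in q))
step 3: [delta@0] (4 == (let q = 5 in q))
step 4: [let@1] (4 == 5)

Answer: let at 1 : (let q = 5 in q)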